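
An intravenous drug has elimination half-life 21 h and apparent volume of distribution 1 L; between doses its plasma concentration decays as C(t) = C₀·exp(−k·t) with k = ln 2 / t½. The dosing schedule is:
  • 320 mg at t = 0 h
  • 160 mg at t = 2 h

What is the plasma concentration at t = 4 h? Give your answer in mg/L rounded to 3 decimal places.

430.200 mg/L

k = ln 2 / 21 = 0.03301 per h
Dose 1 (320 mg at t=0 h): 320·exp(−0.03301·4) = 280.421 mg/L
Dose 2 (160 mg at t=2 h): 160·exp(−0.03301·2) = 149.779 mg/L
C(4) = 280.421 + 149.779 = 430.200 mg/L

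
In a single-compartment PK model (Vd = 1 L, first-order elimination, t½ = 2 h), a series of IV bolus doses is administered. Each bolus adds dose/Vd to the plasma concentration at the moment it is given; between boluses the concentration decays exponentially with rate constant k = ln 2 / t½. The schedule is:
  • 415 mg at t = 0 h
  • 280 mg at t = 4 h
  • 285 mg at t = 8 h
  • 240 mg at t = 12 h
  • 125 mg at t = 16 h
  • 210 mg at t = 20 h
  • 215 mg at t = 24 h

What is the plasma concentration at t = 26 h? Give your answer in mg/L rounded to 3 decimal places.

k = ln 2 / 2 = 0.34657 per h
Dose 1 (415 mg at t=0 h): 415·exp(−0.34657·26) = 0.051 mg/L
Dose 2 (280 mg at t=4 h): 280·exp(−0.34657·22) = 0.137 mg/L
Dose 3 (285 mg at t=8 h): 285·exp(−0.34657·18) = 0.557 mg/L
Dose 4 (240 mg at t=12 h): 240·exp(−0.34657·14) = 1.875 mg/L
Dose 5 (125 mg at t=16 h): 125·exp(−0.34657·10) = 3.906 mg/L
Dose 6 (210 mg at t=20 h): 210·exp(−0.34657·6) = 26.250 mg/L
Dose 7 (215 mg at t=24 h): 215·exp(−0.34657·2) = 107.500 mg/L
C(26) = 0.051 + 0.137 + 0.557 + 1.875 + 3.906 + 26.250 + 107.500 = 140.275 mg/L

140.275 mg/L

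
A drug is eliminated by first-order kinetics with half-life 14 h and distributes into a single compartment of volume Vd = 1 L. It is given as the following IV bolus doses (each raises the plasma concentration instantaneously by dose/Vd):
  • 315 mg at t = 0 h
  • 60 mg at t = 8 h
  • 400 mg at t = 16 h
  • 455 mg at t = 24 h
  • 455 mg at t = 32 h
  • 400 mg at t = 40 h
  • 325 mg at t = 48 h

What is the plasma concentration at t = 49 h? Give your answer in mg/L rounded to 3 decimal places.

1007.336 mg/L

k = ln 2 / 14 = 0.04951 per h
Dose 1 (315 mg at t=0 h): 315·exp(−0.04951·49) = 27.842 mg/L
Dose 2 (60 mg at t=8 h): 60·exp(−0.04951·41) = 7.881 mg/L
Dose 3 (400 mg at t=16 h): 400·exp(−0.04951·33) = 78.071 mg/L
Dose 4 (455 mg at t=24 h): 455·exp(−0.04951·25) = 131.965 mg/L
Dose 5 (455 mg at t=32 h): 455·exp(−0.04951·17) = 196.099 mg/L
Dose 6 (400 mg at t=40 h): 400·exp(−0.04951·9) = 256.177 mg/L
Dose 7 (325 mg at t=48 h): 325·exp(−0.04951·1) = 309.301 mg/L
C(49) = 27.842 + 7.881 + 78.071 + 131.965 + 196.099 + 256.177 + 309.301 = 1007.336 mg/L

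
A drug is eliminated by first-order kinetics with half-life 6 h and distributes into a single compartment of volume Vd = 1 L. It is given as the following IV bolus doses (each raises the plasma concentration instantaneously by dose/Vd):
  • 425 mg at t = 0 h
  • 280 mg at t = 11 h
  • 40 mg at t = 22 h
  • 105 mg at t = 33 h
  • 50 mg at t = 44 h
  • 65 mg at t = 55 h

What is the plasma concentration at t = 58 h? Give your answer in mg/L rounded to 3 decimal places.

k = ln 2 / 6 = 0.11552 per h
Dose 1 (425 mg at t=0 h): 425·exp(−0.11552·58) = 0.523 mg/L
Dose 2 (280 mg at t=11 h): 280·exp(−0.11552·47) = 1.228 mg/L
Dose 3 (40 mg at t=22 h): 40·exp(−0.11552·36) = 0.625 mg/L
Dose 4 (105 mg at t=33 h): 105·exp(−0.11552·25) = 5.847 mg/L
Dose 5 (50 mg at t=44 h): 50·exp(−0.11552·14) = 9.921 mg/L
Dose 6 (65 mg at t=55 h): 65·exp(−0.11552·3) = 45.962 mg/L
C(58) = 0.523 + 1.228 + 0.625 + 5.847 + 9.921 + 45.962 = 64.105 mg/L

64.105 mg/L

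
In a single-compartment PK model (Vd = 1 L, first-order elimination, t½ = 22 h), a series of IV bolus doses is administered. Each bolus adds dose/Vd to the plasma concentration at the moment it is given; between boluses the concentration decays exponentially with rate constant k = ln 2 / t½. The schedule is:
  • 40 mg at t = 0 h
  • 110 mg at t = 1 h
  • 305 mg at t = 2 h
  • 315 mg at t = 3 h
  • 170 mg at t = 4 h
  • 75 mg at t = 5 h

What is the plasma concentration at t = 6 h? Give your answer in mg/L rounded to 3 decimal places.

k = ln 2 / 22 = 0.03151 per h
Dose 1 (40 mg at t=0 h): 40·exp(−0.03151·6) = 33.110 mg/L
Dose 2 (110 mg at t=1 h): 110·exp(−0.03151·5) = 93.967 mg/L
Dose 3 (305 mg at t=2 h): 305·exp(−0.03151·4) = 268.885 mg/L
Dose 4 (315 mg at t=3 h): 315·exp(−0.03151·3) = 286.590 mg/L
Dose 5 (170 mg at t=4 h): 170·exp(−0.03151·2) = 159.618 mg/L
Dose 6 (75 mg at t=5 h): 75·exp(−0.03151·1) = 72.674 mg/L
C(6) = 33.110 + 93.967 + 268.885 + 286.590 + 159.618 + 72.674 = 914.845 mg/L

914.845 mg/L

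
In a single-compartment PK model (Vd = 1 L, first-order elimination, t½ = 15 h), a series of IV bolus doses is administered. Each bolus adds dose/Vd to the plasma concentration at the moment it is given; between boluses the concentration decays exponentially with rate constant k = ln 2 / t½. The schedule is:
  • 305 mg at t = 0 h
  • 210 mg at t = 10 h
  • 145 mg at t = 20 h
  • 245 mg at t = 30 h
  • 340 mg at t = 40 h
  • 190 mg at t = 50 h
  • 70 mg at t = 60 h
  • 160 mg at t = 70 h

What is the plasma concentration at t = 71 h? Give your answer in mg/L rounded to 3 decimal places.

k = ln 2 / 15 = 0.04621 per h
Dose 1 (305 mg at t=0 h): 305·exp(−0.04621·71) = 11.466 mg/L
Dose 2 (210 mg at t=10 h): 210·exp(−0.04621·61) = 12.532 mg/L
Dose 3 (145 mg at t=20 h): 145·exp(−0.04621·51) = 13.736 mg/L
Dose 4 (245 mg at t=30 h): 245·exp(−0.04621·41) = 36.843 mg/L
Dose 5 (340 mg at t=40 h): 340·exp(−0.04621·31) = 81.162 mg/L
Dose 6 (190 mg at t=50 h): 190·exp(−0.04621·21) = 71.997 mg/L
Dose 7 (70 mg at t=60 h): 70·exp(−0.04621·11) = 42.106 mg/L
Dose 8 (160 mg at t=70 h): 160·exp(−0.04621·1) = 152.775 mg/L
C(71) = 11.466 + 12.532 + 13.736 + 36.843 + 81.162 + 71.997 + 42.106 + 152.775 = 422.616 mg/L

422.616 mg/L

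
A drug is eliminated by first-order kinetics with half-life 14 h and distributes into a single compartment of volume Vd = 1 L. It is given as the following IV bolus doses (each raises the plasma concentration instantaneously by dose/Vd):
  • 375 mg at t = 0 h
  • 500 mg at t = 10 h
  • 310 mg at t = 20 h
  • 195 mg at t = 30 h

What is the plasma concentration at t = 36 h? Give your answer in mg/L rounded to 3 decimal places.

486.372 mg/L

k = ln 2 / 14 = 0.04951 per h
Dose 1 (375 mg at t=0 h): 375·exp(−0.04951·36) = 63.089 mg/L
Dose 2 (500 mg at t=10 h): 500·exp(−0.04951·26) = 138.011 mg/L
Dose 3 (310 mg at t=20 h): 310·exp(−0.04951·16) = 140.387 mg/L
Dose 4 (195 mg at t=30 h): 195·exp(−0.04951·6) = 144.884 mg/L
C(36) = 63.089 + 138.011 + 140.387 + 144.884 = 486.372 mg/L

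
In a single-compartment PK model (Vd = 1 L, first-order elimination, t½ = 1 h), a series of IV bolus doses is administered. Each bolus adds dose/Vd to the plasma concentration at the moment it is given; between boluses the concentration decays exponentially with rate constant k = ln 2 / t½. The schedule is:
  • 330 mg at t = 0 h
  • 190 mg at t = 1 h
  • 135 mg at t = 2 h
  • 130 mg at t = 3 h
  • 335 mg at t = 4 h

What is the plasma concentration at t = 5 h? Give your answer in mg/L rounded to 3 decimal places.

239.062 mg/L

k = ln 2 / 1 = 0.69315 per h
Dose 1 (330 mg at t=0 h): 330·exp(−0.69315·5) = 10.312 mg/L
Dose 2 (190 mg at t=1 h): 190·exp(−0.69315·4) = 11.875 mg/L
Dose 3 (135 mg at t=2 h): 135·exp(−0.69315·3) = 16.875 mg/L
Dose 4 (130 mg at t=3 h): 130·exp(−0.69315·2) = 32.500 mg/L
Dose 5 (335 mg at t=4 h): 335·exp(−0.69315·1) = 167.500 mg/L
C(5) = 10.312 + 11.875 + 16.875 + 32.500 + 167.500 = 239.062 mg/L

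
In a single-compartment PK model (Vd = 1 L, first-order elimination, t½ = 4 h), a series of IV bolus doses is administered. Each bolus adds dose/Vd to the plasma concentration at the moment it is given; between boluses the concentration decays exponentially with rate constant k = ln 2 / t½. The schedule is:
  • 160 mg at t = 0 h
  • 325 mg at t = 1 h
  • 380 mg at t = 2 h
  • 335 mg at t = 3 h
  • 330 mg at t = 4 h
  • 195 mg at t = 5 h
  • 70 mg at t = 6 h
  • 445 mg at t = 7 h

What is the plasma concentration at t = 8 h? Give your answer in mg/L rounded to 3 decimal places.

k = ln 2 / 4 = 0.17329 per h
Dose 1 (160 mg at t=0 h): 160·exp(−0.17329·8) = 40.000 mg/L
Dose 2 (325 mg at t=1 h): 325·exp(−0.17329·7) = 96.623 mg/L
Dose 3 (380 mg at t=2 h): 380·exp(−0.17329·6) = 134.350 mg/L
Dose 4 (335 mg at t=3 h): 335·exp(−0.17329·5) = 140.850 mg/L
Dose 5 (330 mg at t=4 h): 330·exp(−0.17329·4) = 165.000 mg/L
Dose 6 (195 mg at t=5 h): 195·exp(−0.17329·3) = 115.948 mg/L
Dose 7 (70 mg at t=6 h): 70·exp(−0.17329·2) = 49.497 mg/L
Dose 8 (445 mg at t=7 h): 445·exp(−0.17329·1) = 374.199 mg/L
C(8) = 40.000 + 96.623 + 134.350 + 140.850 + 165.000 + 115.948 + 49.497 + 374.199 = 1116.468 mg/L

1116.468 mg/L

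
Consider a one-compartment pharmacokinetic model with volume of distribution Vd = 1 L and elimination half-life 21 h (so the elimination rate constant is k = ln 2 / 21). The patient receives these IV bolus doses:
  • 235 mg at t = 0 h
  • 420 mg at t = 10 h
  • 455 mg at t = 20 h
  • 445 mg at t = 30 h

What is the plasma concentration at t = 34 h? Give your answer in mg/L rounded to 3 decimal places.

943.299 mg/L

k = ln 2 / 21 = 0.03301 per h
Dose 1 (235 mg at t=0 h): 235·exp(−0.03301·34) = 76.504 mg/L
Dose 2 (420 mg at t=10 h): 420·exp(−0.03301·24) = 190.202 mg/L
Dose 3 (455 mg at t=20 h): 455·exp(−0.03301·14) = 286.632 mg/L
Dose 4 (445 mg at t=30 h): 445·exp(−0.03301·4) = 389.961 mg/L
C(34) = 76.504 + 190.202 + 286.632 + 389.961 = 943.299 mg/L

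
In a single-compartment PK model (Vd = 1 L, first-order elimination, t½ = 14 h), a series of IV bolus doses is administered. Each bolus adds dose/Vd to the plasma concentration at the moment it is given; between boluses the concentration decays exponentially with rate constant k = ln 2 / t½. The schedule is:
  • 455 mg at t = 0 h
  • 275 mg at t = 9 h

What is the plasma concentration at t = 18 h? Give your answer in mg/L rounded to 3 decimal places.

362.748 mg/L

k = ln 2 / 14 = 0.04951 per h
Dose 1 (455 mg at t=0 h): 455·exp(−0.04951·18) = 186.626 mg/L
Dose 2 (275 mg at t=9 h): 275·exp(−0.04951·9) = 176.122 mg/L
C(18) = 186.626 + 176.122 = 362.748 mg/L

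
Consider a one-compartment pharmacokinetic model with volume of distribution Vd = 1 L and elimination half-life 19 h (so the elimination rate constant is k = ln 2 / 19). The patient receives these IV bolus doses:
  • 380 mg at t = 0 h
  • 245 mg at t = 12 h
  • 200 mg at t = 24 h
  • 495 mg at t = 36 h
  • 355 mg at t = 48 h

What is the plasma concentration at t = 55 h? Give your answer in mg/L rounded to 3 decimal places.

689.173 mg/L

k = ln 2 / 19 = 0.03648 per h
Dose 1 (380 mg at t=0 h): 380·exp(−0.03648·55) = 51.095 mg/L
Dose 2 (245 mg at t=12 h): 245·exp(−0.03648·43) = 51.037 mg/L
Dose 3 (200 mg at t=24 h): 200·exp(−0.03648·31) = 64.547 mg/L
Dose 4 (495 mg at t=36 h): 495·exp(−0.03648·19) = 247.500 mg/L
Dose 5 (355 mg at t=48 h): 355·exp(−0.03648·7) = 274.994 mg/L
C(55) = 51.095 + 51.037 + 64.547 + 247.500 + 274.994 = 689.173 mg/L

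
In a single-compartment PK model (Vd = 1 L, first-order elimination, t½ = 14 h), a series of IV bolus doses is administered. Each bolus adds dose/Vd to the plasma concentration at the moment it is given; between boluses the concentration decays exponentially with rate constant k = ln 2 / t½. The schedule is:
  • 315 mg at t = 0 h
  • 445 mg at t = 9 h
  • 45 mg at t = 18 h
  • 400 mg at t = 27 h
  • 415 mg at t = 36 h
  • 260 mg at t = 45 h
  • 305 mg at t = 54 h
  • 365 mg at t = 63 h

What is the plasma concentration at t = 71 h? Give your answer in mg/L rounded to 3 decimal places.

k = ln 2 / 14 = 0.04951 per h
Dose 1 (315 mg at t=0 h): 315·exp(−0.04951·71) = 9.368 mg/L
Dose 2 (445 mg at t=9 h): 445·exp(−0.04951·62) = 20.665 mg/L
Dose 3 (45 mg at t=18 h): 45·exp(−0.04951·53) = 3.263 mg/L
Dose 4 (400 mg at t=27 h): 400·exp(−0.04951·44) = 45.286 mg/L
Dose 5 (415 mg at t=36 h): 415·exp(−0.04951·35) = 73.362 mg/L
Dose 6 (260 mg at t=45 h): 260·exp(−0.04951·26) = 71.766 mg/L
Dose 7 (305 mg at t=54 h): 305·exp(−0.04951·17) = 131.451 mg/L
Dose 8 (365 mg at t=63 h): 365·exp(−0.04951·8) = 245.627 mg/L
C(71) = 9.368 + 20.665 + 3.263 + 45.286 + 73.362 + 71.766 + 131.451 + 245.627 = 600.788 mg/L

600.788 mg/L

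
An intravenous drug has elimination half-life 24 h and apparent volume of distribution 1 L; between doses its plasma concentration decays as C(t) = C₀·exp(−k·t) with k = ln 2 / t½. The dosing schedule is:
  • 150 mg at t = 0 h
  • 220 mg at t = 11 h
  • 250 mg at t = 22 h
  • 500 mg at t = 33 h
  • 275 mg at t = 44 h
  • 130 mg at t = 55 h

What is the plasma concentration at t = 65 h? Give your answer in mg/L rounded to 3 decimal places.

k = ln 2 / 24 = 0.02888 per h
Dose 1 (150 mg at t=0 h): 150·exp(−0.02888·65) = 22.951 mg/L
Dose 2 (220 mg at t=11 h): 220·exp(−0.02888·54) = 46.249 mg/L
Dose 3 (250 mg at t=22 h): 250·exp(−0.02888·43) = 72.210 mg/L
Dose 4 (500 mg at t=33 h): 500·exp(−0.02888·32) = 198.425 mg/L
Dose 5 (275 mg at t=44 h): 275·exp(−0.02888·21) = 149.945 mg/L
Dose 6 (130 mg at t=55 h): 130·exp(−0.02888·10) = 97.390 mg/L
C(65) = 22.951 + 46.249 + 72.210 + 198.425 + 149.945 + 97.390 = 587.170 mg/L

587.170 mg/L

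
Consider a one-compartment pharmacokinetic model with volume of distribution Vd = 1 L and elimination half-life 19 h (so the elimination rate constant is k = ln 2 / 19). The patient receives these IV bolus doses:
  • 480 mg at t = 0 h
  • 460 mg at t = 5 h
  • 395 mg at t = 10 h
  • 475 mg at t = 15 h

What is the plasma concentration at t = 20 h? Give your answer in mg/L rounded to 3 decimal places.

1167.596 mg/L

k = ln 2 / 19 = 0.03648 per h
Dose 1 (480 mg at t=0 h): 480·exp(−0.03648·20) = 231.402 mg/L
Dose 2 (460 mg at t=5 h): 460·exp(−0.03648·15) = 266.135 mg/L
Dose 3 (395 mg at t=10 h): 395·exp(−0.03648·10) = 274.259 mg/L
Dose 4 (475 mg at t=15 h): 475·exp(−0.03648·5) = 395.799 mg/L
C(20) = 231.402 + 266.135 + 274.259 + 395.799 = 1167.596 mg/L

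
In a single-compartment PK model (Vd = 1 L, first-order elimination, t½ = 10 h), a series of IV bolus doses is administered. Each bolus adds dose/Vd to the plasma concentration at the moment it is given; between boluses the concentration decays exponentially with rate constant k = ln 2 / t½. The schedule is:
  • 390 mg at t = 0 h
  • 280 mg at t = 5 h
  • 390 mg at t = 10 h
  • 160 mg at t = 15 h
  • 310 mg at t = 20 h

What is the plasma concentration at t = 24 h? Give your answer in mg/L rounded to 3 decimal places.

617.376 mg/L

k = ln 2 / 10 = 0.06931 per h
Dose 1 (390 mg at t=0 h): 390·exp(−0.06931·24) = 73.891 mg/L
Dose 2 (280 mg at t=5 h): 280·exp(−0.06931·19) = 75.024 mg/L
Dose 3 (390 mg at t=10 h): 390·exp(−0.06931·14) = 147.782 mg/L
Dose 4 (160 mg at t=15 h): 160·exp(−0.06931·9) = 85.742 mg/L
Dose 5 (310 mg at t=20 h): 310·exp(−0.06931·4) = 234.936 mg/L
C(24) = 73.891 + 75.024 + 147.782 + 85.742 + 234.936 = 617.376 mg/L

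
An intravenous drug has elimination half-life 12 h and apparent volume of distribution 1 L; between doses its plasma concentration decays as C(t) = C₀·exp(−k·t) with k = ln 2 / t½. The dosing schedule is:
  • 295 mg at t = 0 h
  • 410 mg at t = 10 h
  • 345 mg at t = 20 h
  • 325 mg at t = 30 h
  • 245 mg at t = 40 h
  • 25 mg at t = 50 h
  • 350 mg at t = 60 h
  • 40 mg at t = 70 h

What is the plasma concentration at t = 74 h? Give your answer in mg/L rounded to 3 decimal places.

k = ln 2 / 12 = 0.05776 per h
Dose 1 (295 mg at t=0 h): 295·exp(−0.05776·74) = 4.106 mg/L
Dose 2 (410 mg at t=10 h): 410·exp(−0.05776·64) = 10.169 mg/L
Dose 3 (345 mg at t=20 h): 345·exp(−0.05776·54) = 15.247 mg/L
Dose 4 (325 mg at t=30 h): 325·exp(−0.05776·44) = 25.592 mg/L
Dose 5 (245 mg at t=40 h): 245·exp(−0.05776·34) = 34.375 mg/L
Dose 6 (25 mg at t=50 h): 25·exp(−0.05776·24) = 6.250 mg/L
Dose 7 (350 mg at t=60 h): 350·exp(−0.05776·14) = 155.907 mg/L
Dose 8 (40 mg at t=70 h): 40·exp(−0.05776·4) = 31.748 mg/L
C(74) = 4.106 + 10.169 + 15.247 + 25.592 + 34.375 + 6.250 + 155.907 + 31.748 = 283.396 mg/L

283.396 mg/L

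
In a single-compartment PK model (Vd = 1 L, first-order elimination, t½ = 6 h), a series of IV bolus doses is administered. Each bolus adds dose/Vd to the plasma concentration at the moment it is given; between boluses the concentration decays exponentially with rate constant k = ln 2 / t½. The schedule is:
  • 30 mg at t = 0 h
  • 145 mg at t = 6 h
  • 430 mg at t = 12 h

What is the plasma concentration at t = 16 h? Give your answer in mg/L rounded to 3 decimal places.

321.280 mg/L

k = ln 2 / 6 = 0.11552 per h
Dose 1 (30 mg at t=0 h): 30·exp(−0.11552·16) = 4.725 mg/L
Dose 2 (145 mg at t=6 h): 145·exp(−0.11552·10) = 45.672 mg/L
Dose 3 (430 mg at t=12 h): 430·exp(−0.11552·4) = 270.883 mg/L
C(16) = 4.725 + 45.672 + 270.883 = 321.280 mg/L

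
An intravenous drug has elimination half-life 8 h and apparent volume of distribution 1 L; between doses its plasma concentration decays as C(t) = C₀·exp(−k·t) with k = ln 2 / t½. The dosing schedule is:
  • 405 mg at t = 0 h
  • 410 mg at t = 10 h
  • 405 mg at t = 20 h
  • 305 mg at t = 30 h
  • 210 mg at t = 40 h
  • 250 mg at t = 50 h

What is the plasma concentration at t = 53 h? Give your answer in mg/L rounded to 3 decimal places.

k = ln 2 / 8 = 0.08664 per h
Dose 1 (405 mg at t=0 h): 405·exp(−0.08664·53) = 4.103 mg/L
Dose 2 (410 mg at t=10 h): 410·exp(−0.08664·43) = 9.880 mg/L
Dose 3 (405 mg at t=20 h): 405·exp(−0.08664·33) = 23.212 mg/L
Dose 4 (305 mg at t=30 h): 305·exp(−0.08664·23) = 41.576 mg/L
Dose 5 (210 mg at t=40 h): 210·exp(−0.08664·13) = 68.084 mg/L
Dose 6 (250 mg at t=50 h): 250·exp(−0.08664·3) = 192.776 mg/L
C(53) = 4.103 + 9.880 + 23.212 + 41.576 + 68.084 + 192.776 = 339.631 mg/L

339.631 mg/L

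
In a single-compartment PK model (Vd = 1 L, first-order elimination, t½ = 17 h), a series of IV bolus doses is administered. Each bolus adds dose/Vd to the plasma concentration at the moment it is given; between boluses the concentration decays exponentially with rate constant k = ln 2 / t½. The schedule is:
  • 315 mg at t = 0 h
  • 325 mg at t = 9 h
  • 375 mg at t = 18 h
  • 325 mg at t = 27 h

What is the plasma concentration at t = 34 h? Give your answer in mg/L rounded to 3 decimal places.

635.628 mg/L

k = ln 2 / 17 = 0.04077 per h
Dose 1 (315 mg at t=0 h): 315·exp(−0.04077·34) = 78.750 mg/L
Dose 2 (325 mg at t=9 h): 325·exp(−0.04077·25) = 117.271 mg/L
Dose 3 (375 mg at t=18 h): 375·exp(−0.04077·16) = 195.303 mg/L
Dose 4 (325 mg at t=27 h): 325·exp(−0.04077·7) = 244.304 mg/L
C(34) = 78.750 + 117.271 + 195.303 + 244.304 = 635.628 mg/L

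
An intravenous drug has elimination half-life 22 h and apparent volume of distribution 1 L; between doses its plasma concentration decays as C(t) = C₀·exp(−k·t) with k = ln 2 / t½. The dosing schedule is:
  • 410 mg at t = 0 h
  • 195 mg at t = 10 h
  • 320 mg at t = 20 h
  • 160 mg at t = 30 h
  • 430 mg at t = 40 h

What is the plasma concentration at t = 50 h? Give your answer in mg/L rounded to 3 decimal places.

663.486 mg/L

k = ln 2 / 22 = 0.03151 per h
Dose 1 (410 mg at t=0 h): 410·exp(−0.03151·50) = 84.845 mg/L
Dose 2 (195 mg at t=10 h): 195·exp(−0.03151·40) = 55.298 mg/L
Dose 3 (320 mg at t=20 h): 320·exp(−0.03151·30) = 124.353 mg/L
Dose 4 (160 mg at t=30 h): 160·exp(−0.03151·20) = 85.203 mg/L
Dose 5 (430 mg at t=40 h): 430·exp(−0.03151·10) = 313.788 mg/L
C(50) = 84.845 + 55.298 + 124.353 + 85.203 + 313.788 = 663.486 mg/L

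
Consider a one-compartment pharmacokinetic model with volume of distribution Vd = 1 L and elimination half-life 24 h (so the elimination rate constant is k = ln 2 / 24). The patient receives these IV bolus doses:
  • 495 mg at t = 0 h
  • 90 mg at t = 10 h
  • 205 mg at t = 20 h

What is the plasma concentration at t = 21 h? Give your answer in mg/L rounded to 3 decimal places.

k = ln 2 / 24 = 0.02888 per h
Dose 1 (495 mg at t=0 h): 495·exp(−0.02888·21) = 269.901 mg/L
Dose 2 (90 mg at t=10 h): 90·exp(−0.02888·11) = 65.504 mg/L
Dose 3 (205 mg at t=20 h): 205·exp(−0.02888·1) = 199.164 mg/L
C(21) = 269.901 + 65.504 + 199.164 = 534.569 mg/L

534.569 mg/L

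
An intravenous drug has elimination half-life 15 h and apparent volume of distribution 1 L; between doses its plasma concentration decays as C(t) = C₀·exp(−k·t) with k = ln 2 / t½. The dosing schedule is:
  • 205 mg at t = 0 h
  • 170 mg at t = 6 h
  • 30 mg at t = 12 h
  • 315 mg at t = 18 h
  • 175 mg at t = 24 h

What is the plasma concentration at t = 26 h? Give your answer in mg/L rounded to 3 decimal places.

522.032 mg/L

k = ln 2 / 15 = 0.04621 per h
Dose 1 (205 mg at t=0 h): 205·exp(−0.04621·26) = 61.655 mg/L
Dose 2 (170 mg at t=6 h): 170·exp(−0.04621·20) = 67.465 mg/L
Dose 3 (30 mg at t=12 h): 30·exp(−0.04621·14) = 15.709 mg/L
Dose 4 (315 mg at t=18 h): 315·exp(−0.04621·8) = 217.651 mg/L
Dose 5 (175 mg at t=24 h): 175·exp(−0.04621·2) = 159.551 mg/L
C(26) = 61.655 + 67.465 + 15.709 + 217.651 + 159.551 = 522.032 mg/L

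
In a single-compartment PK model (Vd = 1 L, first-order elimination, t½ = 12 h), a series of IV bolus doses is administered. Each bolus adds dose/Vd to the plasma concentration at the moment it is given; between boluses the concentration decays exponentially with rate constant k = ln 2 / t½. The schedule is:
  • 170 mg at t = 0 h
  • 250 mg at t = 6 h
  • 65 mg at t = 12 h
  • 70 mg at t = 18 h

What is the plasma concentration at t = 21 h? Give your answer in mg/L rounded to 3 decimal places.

253.165 mg/L

k = ln 2 / 12 = 0.05776 per h
Dose 1 (170 mg at t=0 h): 170·exp(−0.05776·21) = 50.541 mg/L
Dose 2 (250 mg at t=6 h): 250·exp(−0.05776·15) = 105.112 mg/L
Dose 3 (65 mg at t=12 h): 65·exp(−0.05776·9) = 38.649 mg/L
Dose 4 (70 mg at t=18 h): 70·exp(−0.05776·3) = 58.863 mg/L
C(21) = 50.541 + 105.112 + 38.649 + 58.863 = 253.165 mg/L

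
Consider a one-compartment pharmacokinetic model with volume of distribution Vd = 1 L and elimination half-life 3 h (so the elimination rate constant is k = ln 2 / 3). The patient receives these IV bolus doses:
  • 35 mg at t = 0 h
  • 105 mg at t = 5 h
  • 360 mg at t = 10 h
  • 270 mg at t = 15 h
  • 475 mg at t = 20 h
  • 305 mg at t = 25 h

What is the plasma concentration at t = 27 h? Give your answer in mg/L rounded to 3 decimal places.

k = ln 2 / 3 = 0.23105 per h
Dose 1 (35 mg at t=0 h): 35·exp(−0.23105·27) = 0.068 mg/L
Dose 2 (105 mg at t=5 h): 105·exp(−0.23105·22) = 0.651 mg/L
Dose 3 (360 mg at t=10 h): 360·exp(−0.23105·17) = 7.087 mg/L
Dose 4 (270 mg at t=15 h): 270·exp(−0.23105·12) = 16.875 mg/L
Dose 5 (475 mg at t=20 h): 475·exp(−0.23105·7) = 94.252 mg/L
Dose 6 (305 mg at t=25 h): 305·exp(−0.23105·2) = 192.138 mg/L
C(27) = 0.068 + 0.651 + 7.087 + 16.875 + 94.252 + 192.138 = 311.071 mg/L

311.071 mg/L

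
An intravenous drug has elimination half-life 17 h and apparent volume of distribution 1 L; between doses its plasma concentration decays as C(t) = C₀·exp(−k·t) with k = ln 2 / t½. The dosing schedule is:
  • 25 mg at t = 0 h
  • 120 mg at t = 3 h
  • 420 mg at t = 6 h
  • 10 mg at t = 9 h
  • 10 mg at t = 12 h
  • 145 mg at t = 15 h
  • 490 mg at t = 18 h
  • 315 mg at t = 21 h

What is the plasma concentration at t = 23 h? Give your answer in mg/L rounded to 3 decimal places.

1079.520 mg/L

k = ln 2 / 17 = 0.04077 per h
Dose 1 (25 mg at t=0 h): 25·exp(−0.04077·23) = 9.787 mg/L
Dose 2 (120 mg at t=3 h): 120·exp(−0.04077·20) = 53.092 mg/L
Dose 3 (420 mg at t=6 h): 420·exp(−0.04077·17) = 210.000 mg/L
Dose 4 (10 mg at t=9 h): 10·exp(−0.04077·14) = 5.651 mg/L
Dose 5 (10 mg at t=12 h): 10·exp(−0.04077·11) = 6.386 mg/L
Dose 6 (145 mg at t=15 h): 145·exp(−0.04077·8) = 104.642 mg/L
Dose 7 (490 mg at t=18 h): 490·exp(−0.04077·5) = 399.630 mg/L
Dose 8 (315 mg at t=21 h): 315·exp(−0.04077·2) = 290.332 mg/L
C(23) = 9.787 + 53.092 + 210.000 + 5.651 + 6.386 + 104.642 + 399.630 + 290.332 = 1079.520 mg/L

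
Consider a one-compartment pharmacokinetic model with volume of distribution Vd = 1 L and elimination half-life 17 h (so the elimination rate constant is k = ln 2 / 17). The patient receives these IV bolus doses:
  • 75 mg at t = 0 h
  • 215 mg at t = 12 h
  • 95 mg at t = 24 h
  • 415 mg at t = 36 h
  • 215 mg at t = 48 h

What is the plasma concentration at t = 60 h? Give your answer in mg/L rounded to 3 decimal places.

346.545 mg/L

k = ln 2 / 17 = 0.04077 per h
Dose 1 (75 mg at t=0 h): 75·exp(−0.04077·60) = 6.495 mg/L
Dose 2 (215 mg at t=12 h): 215·exp(−0.04077·48) = 30.372 mg/L
Dose 3 (95 mg at t=24 h): 95·exp(−0.04077·36) = 21.890 mg/L
Dose 4 (415 mg at t=36 h): 415·exp(−0.04077·24) = 155.978 mg/L
Dose 5 (215 mg at t=48 h): 215·exp(−0.04077·12) = 131.809 mg/L
C(60) = 6.495 + 30.372 + 21.890 + 155.978 + 131.809 = 346.545 mg/L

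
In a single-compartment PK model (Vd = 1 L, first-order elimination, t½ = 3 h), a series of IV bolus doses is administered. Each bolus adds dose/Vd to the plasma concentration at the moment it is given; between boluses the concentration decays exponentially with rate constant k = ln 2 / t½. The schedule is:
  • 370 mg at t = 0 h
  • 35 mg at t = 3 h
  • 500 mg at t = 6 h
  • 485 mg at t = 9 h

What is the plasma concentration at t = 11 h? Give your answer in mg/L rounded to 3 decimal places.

497.669 mg/L

k = ln 2 / 3 = 0.23105 per h
Dose 1 (370 mg at t=0 h): 370·exp(−0.23105·11) = 29.136 mg/L
Dose 2 (35 mg at t=3 h): 35·exp(−0.23105·8) = 5.512 mg/L
Dose 3 (500 mg at t=6 h): 500·exp(−0.23105·5) = 157.490 mg/L
Dose 4 (485 mg at t=9 h): 485·exp(−0.23105·2) = 305.531 mg/L
C(11) = 29.136 + 5.512 + 157.490 + 305.531 = 497.669 mg/L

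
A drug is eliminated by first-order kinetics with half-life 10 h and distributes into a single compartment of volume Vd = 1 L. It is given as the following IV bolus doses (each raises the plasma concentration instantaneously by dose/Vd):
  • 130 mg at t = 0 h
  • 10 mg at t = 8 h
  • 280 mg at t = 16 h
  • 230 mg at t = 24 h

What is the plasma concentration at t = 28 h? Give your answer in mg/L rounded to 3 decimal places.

317.351 mg/L

k = ln 2 / 10 = 0.06931 per h
Dose 1 (130 mg at t=0 h): 130·exp(−0.06931·28) = 18.666 mg/L
Dose 2 (10 mg at t=8 h): 10·exp(−0.06931·20) = 2.500 mg/L
Dose 3 (280 mg at t=16 h): 280·exp(−0.06931·12) = 121.877 mg/L
Dose 4 (230 mg at t=24 h): 230·exp(−0.06931·4) = 174.307 mg/L
C(28) = 18.666 + 2.500 + 121.877 + 174.307 = 317.351 mg/L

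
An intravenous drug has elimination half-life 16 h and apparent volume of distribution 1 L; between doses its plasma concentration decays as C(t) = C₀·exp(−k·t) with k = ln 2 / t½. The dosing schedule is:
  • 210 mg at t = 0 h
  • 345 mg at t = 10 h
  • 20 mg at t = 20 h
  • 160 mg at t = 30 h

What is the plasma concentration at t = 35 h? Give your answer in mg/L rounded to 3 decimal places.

302.188 mg/L

k = ln 2 / 16 = 0.04332 per h
Dose 1 (210 mg at t=0 h): 210·exp(−0.04332·35) = 46.102 mg/L
Dose 2 (345 mg at t=10 h): 345·exp(−0.04332·25) = 116.805 mg/L
Dose 3 (20 mg at t=20 h): 20·exp(−0.04332·15) = 10.443 mg/L
Dose 4 (160 mg at t=30 h): 160·exp(−0.04332·5) = 128.839 mg/L
C(35) = 46.102 + 116.805 + 10.443 + 128.839 = 302.188 mg/L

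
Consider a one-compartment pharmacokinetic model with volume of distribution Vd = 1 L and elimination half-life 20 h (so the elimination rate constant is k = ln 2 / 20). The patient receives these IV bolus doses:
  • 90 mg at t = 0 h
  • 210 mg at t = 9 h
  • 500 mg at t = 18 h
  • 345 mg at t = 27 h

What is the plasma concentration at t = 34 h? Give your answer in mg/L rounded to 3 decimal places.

k = ln 2 / 20 = 0.03466 per h
Dose 1 (90 mg at t=0 h): 90·exp(−0.03466·34) = 27.701 mg/L
Dose 2 (210 mg at t=9 h): 210·exp(−0.03466·25) = 88.294 mg/L
Dose 3 (500 mg at t=18 h): 500·exp(−0.03466·16) = 287.175 mg/L
Dose 4 (345 mg at t=27 h): 345·exp(−0.03466·7) = 270.682 mg/L
C(34) = 27.701 + 88.294 + 287.175 + 270.682 = 673.851 mg/L

673.851 mg/L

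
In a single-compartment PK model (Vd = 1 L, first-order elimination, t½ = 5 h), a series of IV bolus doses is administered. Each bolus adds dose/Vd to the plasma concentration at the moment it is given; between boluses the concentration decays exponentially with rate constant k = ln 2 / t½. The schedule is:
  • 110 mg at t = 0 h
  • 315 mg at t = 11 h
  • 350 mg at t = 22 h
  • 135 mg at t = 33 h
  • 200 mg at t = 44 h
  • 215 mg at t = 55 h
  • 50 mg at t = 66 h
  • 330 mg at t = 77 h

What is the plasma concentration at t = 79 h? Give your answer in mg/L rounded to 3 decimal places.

268.007 mg/L

k = ln 2 / 5 = 0.13863 per h
Dose 1 (110 mg at t=0 h): 110·exp(−0.13863·79) = 0.002 mg/L
Dose 2 (315 mg at t=11 h): 315·exp(−0.13863·68) = 0.025 mg/L
Dose 3 (350 mg at t=22 h): 350·exp(−0.13863·57) = 0.130 mg/L
Dose 4 (135 mg at t=33 h): 135·exp(−0.13863·46) = 0.230 mg/L
Dose 5 (200 mg at t=44 h): 200·exp(−0.13863·35) = 1.563 mg/L
Dose 6 (215 mg at t=55 h): 215·exp(−0.13863·24) = 7.718 mg/L
Dose 7 (50 mg at t=66 h): 50·exp(−0.13863·13) = 8.247 mg/L
Dose 8 (330 mg at t=77 h): 330·exp(−0.13863·2) = 250.093 mg/L
C(79) = 0.002 + 0.025 + 0.130 + 0.230 + 1.563 + 7.718 + 8.247 + 250.093 = 268.007 mg/L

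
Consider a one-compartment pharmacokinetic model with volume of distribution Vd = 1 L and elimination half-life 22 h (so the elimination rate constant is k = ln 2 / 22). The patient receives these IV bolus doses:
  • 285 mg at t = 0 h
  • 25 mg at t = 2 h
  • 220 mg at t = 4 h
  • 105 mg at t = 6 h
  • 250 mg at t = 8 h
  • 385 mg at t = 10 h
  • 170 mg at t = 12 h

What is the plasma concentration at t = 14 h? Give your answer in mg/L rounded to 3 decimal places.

k = ln 2 / 22 = 0.03151 per h
Dose 1 (285 mg at t=0 h): 285·exp(−0.03151·14) = 183.350 mg/L
Dose 2 (25 mg at t=2 h): 25·exp(−0.03151·12) = 17.129 mg/L
Dose 3 (220 mg at t=4 h): 220·exp(−0.03151·10) = 160.543 mg/L
Dose 4 (105 mg at t=6 h): 105·exp(−0.03151·8) = 81.606 mg/L
Dose 5 (250 mg at t=8 h): 250·exp(−0.03151·6) = 206.938 mg/L
Dose 6 (385 mg at t=10 h): 385·exp(−0.03151·4) = 339.413 mg/L
Dose 7 (170 mg at t=12 h): 170·exp(−0.03151·2) = 159.618 mg/L
C(14) = 183.350 + 17.129 + 160.543 + 81.606 + 206.938 + 339.413 + 159.618 = 1148.597 mg/L

1148.597 mg/L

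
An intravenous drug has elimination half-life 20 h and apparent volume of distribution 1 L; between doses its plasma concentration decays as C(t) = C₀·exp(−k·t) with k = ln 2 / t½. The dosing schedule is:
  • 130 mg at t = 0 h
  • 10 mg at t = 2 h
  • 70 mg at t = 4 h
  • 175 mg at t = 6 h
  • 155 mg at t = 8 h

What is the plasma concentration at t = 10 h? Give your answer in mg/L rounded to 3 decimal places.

k = ln 2 / 20 = 0.03466 per h
Dose 1 (130 mg at t=0 h): 130·exp(−0.03466·10) = 91.924 mg/L
Dose 2 (10 mg at t=2 h): 10·exp(−0.03466·8) = 7.579 mg/L
Dose 3 (70 mg at t=4 h): 70·exp(−0.03466·6) = 56.858 mg/L
Dose 4 (175 mg at t=6 h): 175·exp(−0.03466·4) = 152.346 mg/L
Dose 5 (155 mg at t=8 h): 155·exp(−0.03466·2) = 144.620 mg/L
C(10) = 91.924 + 7.579 + 56.858 + 152.346 + 144.620 = 453.327 mg/L

453.327 mg/L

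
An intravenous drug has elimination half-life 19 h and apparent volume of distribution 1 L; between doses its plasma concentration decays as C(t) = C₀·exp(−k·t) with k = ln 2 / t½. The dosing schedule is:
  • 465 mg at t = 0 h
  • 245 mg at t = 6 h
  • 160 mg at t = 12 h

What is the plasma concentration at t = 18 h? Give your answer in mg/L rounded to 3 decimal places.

527.824 mg/L

k = ln 2 / 19 = 0.03648 per h
Dose 1 (465 mg at t=0 h): 465·exp(−0.03648·18) = 241.139 mg/L
Dose 2 (245 mg at t=6 h): 245·exp(−0.03648·12) = 158.140 mg/L
Dose 3 (160 mg at t=12 h): 160·exp(−0.03648·6) = 128.546 mg/L
C(18) = 241.139 + 158.140 + 128.546 = 527.824 mg/L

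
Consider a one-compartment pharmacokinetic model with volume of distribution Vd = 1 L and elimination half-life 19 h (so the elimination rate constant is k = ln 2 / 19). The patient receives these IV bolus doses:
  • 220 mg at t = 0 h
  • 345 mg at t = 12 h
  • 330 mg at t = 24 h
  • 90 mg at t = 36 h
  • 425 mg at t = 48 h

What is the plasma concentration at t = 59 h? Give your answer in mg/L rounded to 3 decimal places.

503.124 mg/L

k = ln 2 / 19 = 0.03648 per h
Dose 1 (220 mg at t=0 h): 220·exp(−0.03648·59) = 25.565 mg/L
Dose 2 (345 mg at t=12 h): 345·exp(−0.03648·47) = 62.111 mg/L
Dose 3 (330 mg at t=24 h): 330·exp(−0.03648·35) = 92.042 mg/L
Dose 4 (90 mg at t=36 h): 90·exp(−0.03648·23) = 38.890 mg/L
Dose 5 (425 mg at t=48 h): 425·exp(−0.03648·11) = 284.517 mg/L
C(59) = 25.565 + 62.111 + 92.042 + 38.890 + 284.517 = 503.124 mg/L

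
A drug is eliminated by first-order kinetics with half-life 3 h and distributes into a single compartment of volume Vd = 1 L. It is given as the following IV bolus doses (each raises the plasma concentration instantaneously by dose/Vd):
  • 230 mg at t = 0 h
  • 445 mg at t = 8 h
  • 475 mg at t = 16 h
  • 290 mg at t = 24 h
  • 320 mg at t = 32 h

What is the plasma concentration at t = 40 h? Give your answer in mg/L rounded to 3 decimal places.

k = ln 2 / 3 = 0.23105 per h
Dose 1 (230 mg at t=0 h): 230·exp(−0.23105·40) = 0.022 mg/L
Dose 2 (445 mg at t=8 h): 445·exp(−0.23105·32) = 0.274 mg/L
Dose 3 (475 mg at t=16 h): 475·exp(−0.23105·24) = 1.855 mg/L
Dose 4 (290 mg at t=24 h): 290·exp(−0.23105·16) = 7.193 mg/L
Dose 5 (320 mg at t=32 h): 320·exp(−0.23105·8) = 50.397 mg/L
C(40) = 0.022 + 0.274 + 1.855 + 7.193 + 50.397 = 59.741 mg/L

59.741 mg/L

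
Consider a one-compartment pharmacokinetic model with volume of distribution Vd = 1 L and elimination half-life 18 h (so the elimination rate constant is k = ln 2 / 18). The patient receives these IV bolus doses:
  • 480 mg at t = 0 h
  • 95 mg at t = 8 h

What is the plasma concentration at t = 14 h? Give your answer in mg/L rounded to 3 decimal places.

355.369 mg/L

k = ln 2 / 18 = 0.03851 per h
Dose 1 (480 mg at t=0 h): 480·exp(−0.03851·14) = 279.967 mg/L
Dose 2 (95 mg at t=8 h): 95·exp(−0.03851·6) = 75.402 mg/L
C(14) = 279.967 + 75.402 = 355.369 mg/L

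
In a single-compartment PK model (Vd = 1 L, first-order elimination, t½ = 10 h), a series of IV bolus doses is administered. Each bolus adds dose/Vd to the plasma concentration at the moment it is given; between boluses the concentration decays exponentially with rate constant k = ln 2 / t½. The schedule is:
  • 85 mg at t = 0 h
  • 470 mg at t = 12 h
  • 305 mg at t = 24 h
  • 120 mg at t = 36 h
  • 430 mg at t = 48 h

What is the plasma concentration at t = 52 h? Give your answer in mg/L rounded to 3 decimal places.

440.946 mg/L

k = ln 2 / 10 = 0.06931 per h
Dose 1 (85 mg at t=0 h): 85·exp(−0.06931·52) = 2.312 mg/L
Dose 2 (470 mg at t=12 h): 470·exp(−0.06931·40) = 29.375 mg/L
Dose 3 (305 mg at t=24 h): 305·exp(−0.06931·28) = 43.794 mg/L
Dose 4 (120 mg at t=36 h): 120·exp(−0.06931·16) = 39.585 mg/L
Dose 5 (430 mg at t=48 h): 430·exp(−0.06931·4) = 325.879 mg/L
C(52) = 2.312 + 29.375 + 43.794 + 39.585 + 325.879 = 440.946 mg/L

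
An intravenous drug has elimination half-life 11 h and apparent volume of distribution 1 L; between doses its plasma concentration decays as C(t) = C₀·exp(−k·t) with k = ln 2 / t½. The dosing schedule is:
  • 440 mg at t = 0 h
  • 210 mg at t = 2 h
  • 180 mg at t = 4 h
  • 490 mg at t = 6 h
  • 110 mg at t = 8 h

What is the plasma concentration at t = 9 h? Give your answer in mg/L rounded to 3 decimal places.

1024.883 mg/L

k = ln 2 / 11 = 0.06301 per h
Dose 1 (440 mg at t=0 h): 440·exp(−0.06301·9) = 249.549 mg/L
Dose 2 (210 mg at t=2 h): 210·exp(−0.06301·7) = 135.100 mg/L
Dose 3 (180 mg at t=4 h): 180·exp(−0.06301·5) = 131.353 mg/L
Dose 4 (490 mg at t=6 h): 490·exp(−0.06301·3) = 405.599 mg/L
Dose 5 (110 mg at t=8 h): 110·exp(−0.06301·1) = 103.282 mg/L
C(9) = 249.549 + 135.100 + 131.353 + 405.599 + 103.282 = 1024.883 mg/L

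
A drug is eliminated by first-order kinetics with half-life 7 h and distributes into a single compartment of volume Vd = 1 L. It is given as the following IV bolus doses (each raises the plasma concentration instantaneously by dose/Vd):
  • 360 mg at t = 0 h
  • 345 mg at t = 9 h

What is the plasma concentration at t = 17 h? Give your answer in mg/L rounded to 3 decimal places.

223.107 mg/L

k = ln 2 / 7 = 0.09902 per h
Dose 1 (360 mg at t=0 h): 360·exp(−0.09902·17) = 66.870 mg/L
Dose 2 (345 mg at t=9 h): 345·exp(−0.09902·8) = 156.237 mg/L
C(17) = 66.870 + 156.237 = 223.107 mg/L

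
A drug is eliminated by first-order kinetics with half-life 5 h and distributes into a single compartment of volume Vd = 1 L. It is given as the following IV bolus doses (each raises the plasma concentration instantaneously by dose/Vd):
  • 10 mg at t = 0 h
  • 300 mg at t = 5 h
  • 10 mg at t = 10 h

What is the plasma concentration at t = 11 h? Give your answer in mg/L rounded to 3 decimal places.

k = ln 2 / 5 = 0.13863 per h
Dose 1 (10 mg at t=0 h): 10·exp(−0.13863·11) = 2.176 mg/L
Dose 2 (300 mg at t=5 h): 300·exp(−0.13863·6) = 130.583 mg/L
Dose 3 (10 mg at t=10 h): 10·exp(−0.13863·1) = 8.706 mg/L
C(11) = 2.176 + 130.583 + 8.706 = 141.464 mg/L

141.464 mg/L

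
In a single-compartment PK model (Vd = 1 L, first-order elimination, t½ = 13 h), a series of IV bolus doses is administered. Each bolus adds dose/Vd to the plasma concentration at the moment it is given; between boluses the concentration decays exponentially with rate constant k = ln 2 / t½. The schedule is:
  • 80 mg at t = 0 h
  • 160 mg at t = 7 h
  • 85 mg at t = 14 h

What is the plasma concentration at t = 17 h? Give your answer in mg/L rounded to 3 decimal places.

k = ln 2 / 13 = 0.05332 per h
Dose 1 (80 mg at t=0 h): 80·exp(−0.05332·17) = 32.317 mg/L
Dose 2 (160 mg at t=7 h): 160·exp(−0.05332·10) = 93.877 mg/L
Dose 3 (85 mg at t=14 h): 85·exp(−0.05332·3) = 72.435 mg/L
C(17) = 32.317 + 93.877 + 72.435 = 198.629 mg/L

198.629 mg/L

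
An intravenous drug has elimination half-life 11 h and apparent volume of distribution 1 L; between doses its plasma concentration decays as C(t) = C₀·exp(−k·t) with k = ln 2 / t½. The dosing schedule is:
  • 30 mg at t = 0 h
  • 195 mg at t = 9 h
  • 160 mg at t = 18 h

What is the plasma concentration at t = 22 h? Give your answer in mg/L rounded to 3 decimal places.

k = ln 2 / 11 = 0.06301 per h
Dose 1 (30 mg at t=0 h): 30·exp(−0.06301·22) = 7.500 mg/L
Dose 2 (195 mg at t=9 h): 195·exp(−0.06301·13) = 85.955 mg/L
Dose 3 (160 mg at t=18 h): 160·exp(−0.06301·4) = 124.353 mg/L
C(22) = 7.500 + 85.955 + 124.353 = 217.808 mg/L

217.808 mg/L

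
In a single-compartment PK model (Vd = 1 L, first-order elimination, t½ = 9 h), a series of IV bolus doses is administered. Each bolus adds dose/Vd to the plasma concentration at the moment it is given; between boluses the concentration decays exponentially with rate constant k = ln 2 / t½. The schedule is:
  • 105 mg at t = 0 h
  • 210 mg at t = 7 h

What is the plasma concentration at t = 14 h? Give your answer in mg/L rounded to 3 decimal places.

k = ln 2 / 9 = 0.07702 per h
Dose 1 (105 mg at t=0 h): 105·exp(−0.07702·14) = 35.721 mg/L
Dose 2 (210 mg at t=7 h): 210·exp(−0.07702·7) = 122.486 mg/L
C(14) = 35.721 + 122.486 = 158.206 mg/L

158.206 mg/L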